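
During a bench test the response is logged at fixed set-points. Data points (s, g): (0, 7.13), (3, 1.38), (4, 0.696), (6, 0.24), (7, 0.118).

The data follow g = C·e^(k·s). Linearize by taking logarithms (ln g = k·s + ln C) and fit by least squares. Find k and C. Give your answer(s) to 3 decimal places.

Let Y = ln g. Fitting Y = k·s + ln C by least squares:
Σs = 20.0000, Σ(s)² = 110.0000, Σln g = -1.6402, Σs·ln g = -24.0056.
Equations: 110.0000·k + 20.0000·ln C = -24.0056;  20.0000·k + 5·ln C = -1.6402.
Δ = 110.0000·5 − (20.0000)² = 150.0000; k = (-24.0056·5 − 20.0000·-1.6402)/150.0000 = -0.58149, ln C = (110.0000·-1.6402 − 20.0000·-24.0056)/150.0000 = 1.99793, so C = exp(1.99793) = 7.37378.

k = -0.581, C = 7.374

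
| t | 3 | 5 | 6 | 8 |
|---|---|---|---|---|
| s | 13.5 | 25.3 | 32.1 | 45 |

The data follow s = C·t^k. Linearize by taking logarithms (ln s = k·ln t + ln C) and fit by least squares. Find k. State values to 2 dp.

With ln sᵢ as the transformed response and ln tᵢ as the regressor:
Σln t = 6.5793, Σ(ln t)² = 11.3317, Σln s = 13.1090, Σln t·ln s = 22.1902.
Normal system: [[11.3317, 6.5793]; [6.5793, 4]]·[k, ln C]ᵀ = [22.1902, 13.1090]ᵀ.
Solving (det = 2.0403): k = 1.23185, ln C = 1.25110.

k = 1.23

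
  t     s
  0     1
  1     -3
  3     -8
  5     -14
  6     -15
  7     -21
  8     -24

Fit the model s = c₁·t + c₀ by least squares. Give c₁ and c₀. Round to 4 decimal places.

c₁ = -2.9948, c₀ = 0.8351

XᵀX·[c₁, c₀]ᵀ = Xᵀs reads: 184·c₁ + 30·c₀ = -526;  30·c₁ + 7·c₀ = -84.
(Σt·t = 184, Σt = 30, Σ1 = 7, Σt·s = -526, Σs = -84.)
Determinant 184·7 − 30² = 388.
c₁ = ((-526)·7 − 30·(-84))/388 = -581/194; c₀ = (184·(-84) − 30·(-526))/388 = 81/97.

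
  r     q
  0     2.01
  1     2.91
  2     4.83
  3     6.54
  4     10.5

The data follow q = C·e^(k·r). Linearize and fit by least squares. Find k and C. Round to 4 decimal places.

Let Y = ln q. Fitting Y = k·r + ln C by least squares:
Σr = 10.0000, Σ(r)² = 30.0000, Σln q = 7.5704, Σr·ln q = 19.2572.
Normal system: [[30.0000, 10.0000]; [10.0000, 5]]·[k, ln C]ᵀ = [19.2572, 7.5704]ᵀ.
Δ = 30.0000·5 − (10.0000)² = 50.0000; k = (19.2572·5 − 10.0000·7.5704)/50.0000 = 0.41163, ln C = (30.0000·7.5704 − 10.0000·19.2572)/50.0000 = 0.69084, so C = exp(0.69084) = 1.99538.

k = 0.4116, C = 1.9954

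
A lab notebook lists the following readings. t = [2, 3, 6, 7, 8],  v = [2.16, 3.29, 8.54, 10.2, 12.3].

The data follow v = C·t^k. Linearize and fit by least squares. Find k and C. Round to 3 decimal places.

Linearized form: ln v = k·ln t + ln C. From the 5 transformed points,
AᵀA = [[13.0084, 7.6089]; [7.6089, 5]], rhs = [15.4227, 8.9377]ᵀ  (here Σln t = 7.6089, Σ(ln t)² = 13.0084, Σln v = 8.9377, Σln t·ln v = 15.4227).
Δ = 13.0084·5 − (7.6089)² = 7.1473; k = (15.4227·5 − 7.6089·8.9377)/7.1473 = 1.27426, ln C = (13.0084·8.9377 − 7.6089·15.4227)/7.1473 = -0.15159, so C = exp(-0.15159) = 0.85934.

k = 1.274, C = 0.859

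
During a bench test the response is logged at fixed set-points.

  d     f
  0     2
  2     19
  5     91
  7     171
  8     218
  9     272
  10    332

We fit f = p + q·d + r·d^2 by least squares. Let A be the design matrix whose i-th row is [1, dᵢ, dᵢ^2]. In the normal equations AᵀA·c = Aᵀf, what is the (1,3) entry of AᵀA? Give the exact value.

323

Row 1 ↔ basis 1, column 3 ↔ basis d^2, so (AᵀA)_{1,3} = Σᵢ d^2 = (1)·(0) + (1)·(4) + (1)·(25) + (1)·(49) + (1)·(64) + (1)·(81) + (1)·(100) = 323.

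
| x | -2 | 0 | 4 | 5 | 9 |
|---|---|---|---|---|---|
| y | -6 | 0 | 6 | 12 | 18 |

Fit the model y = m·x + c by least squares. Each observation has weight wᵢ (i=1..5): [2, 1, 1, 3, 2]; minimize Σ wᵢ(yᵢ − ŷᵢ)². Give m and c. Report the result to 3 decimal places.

m = 2.214, c = -0.786

AᵀWA·[m, c]ᵀ = AᵀWy reads: 261·m + 33·c = 552;  33·m + 9·c = 66.
(Σwᵢ·x·x = 261, Σwᵢ·x = 33, Σwᵢ·1 = 9, Σwᵢ·x·y = 552, Σwᵢ·y = 66.)
Eliminating c: 9·(row 1) − 33·(row 2) gives 1260·m = 9·552 − 33·66 = 2790, so m = 31/14.
Then c = (66 − 33·(31/14))/9 = -11/14.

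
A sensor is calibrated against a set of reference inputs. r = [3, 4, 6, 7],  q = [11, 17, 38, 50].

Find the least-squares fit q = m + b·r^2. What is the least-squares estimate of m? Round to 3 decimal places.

With design matrix A, AᵀA = [[4, 110]; [110, 4034]] and Aᵀq = [116, 4189]ᵀ.
Determinant 4·4034 − 110² = 4036.
m = (116·4034 − 110·4189)/4036 = 3577/2018; b = (4·4189 − 110·116)/4036 = 999/1009.

m = 1.773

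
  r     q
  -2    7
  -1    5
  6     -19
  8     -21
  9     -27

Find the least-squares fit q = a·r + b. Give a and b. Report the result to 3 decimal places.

a = -3.057, b = 1.226

Forming XᵀX = [[186, 20]; [20, 5]] and Xᵀq = [-544, -55]ᵀ gives XᵀX·[a, b]ᵀ = Xᵀq.
Eliminating b: 5·(row 1) − 20·(row 2) gives 530·a = 5·(-544) − 20·(-55) = -1620, so a = -162/53.
Then b = ((-55) − 20·(-162/53))/5 = 65/53.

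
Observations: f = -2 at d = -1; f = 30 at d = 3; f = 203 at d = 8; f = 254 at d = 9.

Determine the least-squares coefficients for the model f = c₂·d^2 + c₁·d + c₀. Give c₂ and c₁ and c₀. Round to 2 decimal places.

c₂ = 2.93, c₁ = 2.21, c₀ = -2.79

From the data, Σd^2·d^2 = 10739, Σd^2·d = 1267, Σd^2 = 155, Σd·d = 155, Σd = 19, Σ1 = 4.
And Σd^2·f = 33834, Σd·f = 4002, Σf = 485.
So XᵀX·[c₂, c₁, c₀]ᵀ = Xᵀf: [[10739, 1267, 155]; [1267, 155, 19]; [155, 19, 4]]·[c₂, c₁, c₀]ᵀ = [33834, 4002, 485]ᵀ.
Inverting the 3×3 Gram matrix, [c₂, c₁, c₀]ᵀ = [2417/825, 166/75, -767/275]ᵀ.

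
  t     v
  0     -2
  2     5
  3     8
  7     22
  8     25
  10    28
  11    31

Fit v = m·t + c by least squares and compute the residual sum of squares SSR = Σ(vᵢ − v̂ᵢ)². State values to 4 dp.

SSR = 10.7647

Normal-equation sums: Σt·t = 347, Σt = 41, Σ1 = 7.
And Σt·v = 1009, Σv = 117.
XᵀX·[m, c]ᵀ = Xᵀv becomes [[347, 41]; [41, 7]]·[m, c]ᵀ = [1009, 117]ᵀ.
Δ = 347·7 − 41² = 748.
m = (1009·7 − 41·117)/748 = 103/34; c = (347·117 − 41·1009)/748 = -35/34.
Residuals: -33/34, -1/34, -1/17, 31/17, 61/34, -43/34, -22/17; SSR = 183/17.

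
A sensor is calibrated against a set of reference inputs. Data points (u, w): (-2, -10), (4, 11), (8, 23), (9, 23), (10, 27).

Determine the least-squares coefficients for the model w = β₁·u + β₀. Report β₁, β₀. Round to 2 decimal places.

β₁ = 3.06, β₀ = -2.92

Forming AᵀA = [[265, 29]; [29, 5]] and Aᵀw = [725, 74]ᵀ gives AᵀA·[β₁, β₀]ᵀ = Aᵀw.
Determinant 265·5 − 29² = 484.
β₁ = (725·5 − 29·74)/484 = 1479/484; β₀ = (265·74 − 29·725)/484 = -1415/484.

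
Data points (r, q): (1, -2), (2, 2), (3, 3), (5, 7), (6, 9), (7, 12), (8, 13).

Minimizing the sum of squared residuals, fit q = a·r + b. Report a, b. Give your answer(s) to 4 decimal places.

a = 2.0822, b = -3.2329

Setting ∂/∂a … = 0 gives: 188·a + 32·b = 288;  32·a + 7·b = 44.
Determinant 188·7 − 32² = 292.
a = (288·7 − 32·44)/292 = 152/73; b = (188·44 − 32·288)/292 = -236/73.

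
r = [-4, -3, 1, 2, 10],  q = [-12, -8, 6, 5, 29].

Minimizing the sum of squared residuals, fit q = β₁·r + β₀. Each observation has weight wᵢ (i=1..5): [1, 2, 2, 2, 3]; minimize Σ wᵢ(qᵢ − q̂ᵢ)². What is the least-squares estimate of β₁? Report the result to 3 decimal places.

With design matrix M, MᵀWM = [[344, 26]; [26, 10]] and MᵀWq = [998, 81]ᵀ.
Eliminating β₀: 10·(row 1) − 26·(row 2) gives 2764·β₁ = 10·998 − 26·81 = 7874, so β₁ = 3937/1382.
Then β₀ = (81 − 26·(3937/1382))/10 = 479/691.

β₁ = 2.849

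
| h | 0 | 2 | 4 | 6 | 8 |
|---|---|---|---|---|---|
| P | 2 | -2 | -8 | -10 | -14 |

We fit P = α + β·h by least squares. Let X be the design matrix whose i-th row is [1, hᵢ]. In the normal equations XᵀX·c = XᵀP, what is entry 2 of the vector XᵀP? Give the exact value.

Entry 2 ↔ basis h, so (XᵀP)_{2} = Σᵢ (h)·Pᵢ = (0)·(2) + (2)·(-2) + (4)·(-8) + (6)·(-10) + (8)·(-14) = -208.

-208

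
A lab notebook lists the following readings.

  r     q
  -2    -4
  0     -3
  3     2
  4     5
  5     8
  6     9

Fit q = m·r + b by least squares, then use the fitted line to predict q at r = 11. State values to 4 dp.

Forming AᵀA = [[90, 16]; [16, 6]] and Aᵀq = [128, 17]ᵀ gives AᵀA·[m, b]ᵀ = Aᵀq.
det = 90·6 − 16² = 284.
m = (128·6 − 16·17)/284 = 124/71; b = (90·17 − 16·128)/284 = -259/142.
At r = 11: q̂ = (124/71)·(11) + (-259/142)·(1) = 2469/142.

q̂ = 17.3873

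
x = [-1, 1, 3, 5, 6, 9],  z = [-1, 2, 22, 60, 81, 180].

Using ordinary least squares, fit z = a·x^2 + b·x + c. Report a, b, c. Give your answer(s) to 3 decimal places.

AᵀA·[a, b, c]ᵀ = Aᵀz reads: 8565·a + 1097·b + 153·c = 19195;  1097·a + 153·b + 23·c = 2475;  153·a + 23·b + 6·c = 344.
Inverting the 3×3 Gram matrix, [a, b, c]ᵀ = [256349/125220, 71619/41740, -90619/62610]ᵀ.

a = 2.047, b = 1.716, c = -1.447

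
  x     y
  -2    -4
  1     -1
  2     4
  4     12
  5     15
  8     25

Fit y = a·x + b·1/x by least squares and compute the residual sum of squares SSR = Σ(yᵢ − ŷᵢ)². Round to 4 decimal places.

Sums needed: Σx·x = 114, Σx·1/x = 6, Σ1/x·1/x = 2589/1600.
Moment sums: Σx·y = 338, Σ1/x·y = 97/8.
Determinant 114·(2589/1600) − 6² = 118773/800.
a = (338·(2589/1600) − 6·(97/8))/(118773/800) = 42149/13197; b = (114·(97/8) − 6·338)/(118773/800) = -57400/13197.
Residuals: 2810/13197, 2054/13197, -2810/13197, 4118/13197, -1310/13197, -92/13197; SSR = 2932/13197.

SSR = 0.2222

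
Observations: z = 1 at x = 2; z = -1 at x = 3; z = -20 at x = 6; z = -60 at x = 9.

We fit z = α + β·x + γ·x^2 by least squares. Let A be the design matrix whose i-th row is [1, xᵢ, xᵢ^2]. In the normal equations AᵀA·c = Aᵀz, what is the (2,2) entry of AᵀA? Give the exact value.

Row 2 ↔ basis x, column 2 ↔ basis x, so (AᵀA)_{2,2} = Σᵢ (x)·(x) = (2)·(2) + (3)·(3) + (6)·(6) + (9)·(9) = 130.

130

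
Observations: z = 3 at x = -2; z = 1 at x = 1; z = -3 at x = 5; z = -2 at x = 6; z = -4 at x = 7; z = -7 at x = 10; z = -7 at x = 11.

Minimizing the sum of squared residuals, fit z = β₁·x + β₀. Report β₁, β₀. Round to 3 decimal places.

β₁ = -0.801, β₀ = 1.632

The normal system MᵀM·[β₁, β₀]ᵀ = Mᵀz is [[336, 38]; [38, 7]]·[β₁, β₀]ᵀ = [-207, -19]ᵀ.
Eliminating β₀: 7·(row 1) − 38·(row 2) gives 908·β₁ = 7·(-207) − 38·(-19) = -727, so β₁ = -727/908.
Then β₀ = ((-19) − 38·(-727/908))/7 = 741/454.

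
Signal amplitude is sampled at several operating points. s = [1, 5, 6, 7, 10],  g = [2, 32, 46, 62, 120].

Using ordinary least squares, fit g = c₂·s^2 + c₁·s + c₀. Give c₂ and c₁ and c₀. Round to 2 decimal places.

c₂ = 1.08, c₁ = 1.22, c₀ = -0.44

Forming MᵀM = [[14323, 1685, 211]; [1685, 211, 29]; [211, 29, 5]] and Mᵀg = [17496, 2072, 262]ᵀ gives MᵀM·[c₂, c₁, c₀]ᵀ = Mᵀg.
Inverting the 3×3 Gram matrix, [c₂, c₁, c₀]ᵀ = [6515/6006, 7313/6006, -439/1001]ᵀ.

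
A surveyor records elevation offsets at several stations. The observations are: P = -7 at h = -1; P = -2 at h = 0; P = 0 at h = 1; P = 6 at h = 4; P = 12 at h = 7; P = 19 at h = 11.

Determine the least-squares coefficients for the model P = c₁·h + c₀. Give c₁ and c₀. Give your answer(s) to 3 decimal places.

c₁ = 2.062, c₀ = -2.894

Setting ∂/∂c₁ … = 0 gives: 188·c₁ + 22·c₀ = 324;  22·c₁ + 6·c₀ = 28.
(Σh·h = 188, Σh = 22, Σ1 = 6, Σh·P = 324, ΣP = 28.)
det = 188·6 − 22² = 644.
c₁ = (324·6 − 22·28)/644 = 332/161; c₀ = (188·28 − 22·324)/644 = -466/161.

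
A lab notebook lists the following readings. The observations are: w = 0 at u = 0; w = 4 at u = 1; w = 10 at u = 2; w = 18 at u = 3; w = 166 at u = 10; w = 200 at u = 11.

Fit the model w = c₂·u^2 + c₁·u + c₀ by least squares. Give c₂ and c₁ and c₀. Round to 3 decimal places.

Normal-equation sums: Σu^2·u^2 = 24739, Σu^2·u = 2367, Σu^2 = 235, Σu·u = 235, Σu = 27, Σ1 = 6.
Right-hand side: Σu^2·w = 41006, Σu·w = 3938, Σw = 398.
Normal equations: [[24739, 2367, 235]; [2367, 235, 27]; [235, 27, 6]]·[c₂, c₁, c₀]ᵀ = [41006, 3938, 398]ᵀ.
Solving the 3×3 system (Gaussian elimination) gives c₂ = 110113/72620, c₁ = 103279/72620, c₀ = 9903/18155.

c₂ = 1.516, c₁ = 1.422, c₀ = 0.545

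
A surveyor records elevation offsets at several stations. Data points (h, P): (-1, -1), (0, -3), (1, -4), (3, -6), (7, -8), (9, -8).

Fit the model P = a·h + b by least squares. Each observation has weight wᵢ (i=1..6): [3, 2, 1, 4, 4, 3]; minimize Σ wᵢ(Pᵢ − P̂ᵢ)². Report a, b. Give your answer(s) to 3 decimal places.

MᵀWM·[a, b]ᵀ = MᵀWP reads: 479·a + 65·b = -513;  65·a + 17·b = -93.
Δ = 479·17 − 65² = 3918.
a = ((-513)·17 − 65·(-93))/3918 = -446/653; b = (479·(-93) − 65·(-513))/3918 = -1867/653.

a = -0.683, b = -2.859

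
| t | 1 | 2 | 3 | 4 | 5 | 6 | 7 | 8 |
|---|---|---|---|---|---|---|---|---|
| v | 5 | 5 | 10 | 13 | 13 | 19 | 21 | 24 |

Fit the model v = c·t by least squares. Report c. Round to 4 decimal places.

c = 3.0147

Normal-equation sums: Σt·t = 204.
Moment sums: Σt·v = 615.
XᵀX·[c]ᵀ = Xᵀv becomes [[204]]·[c]ᵀ = [615]ᵀ.
Hence c = 615 / 204 ≈ 3.01471.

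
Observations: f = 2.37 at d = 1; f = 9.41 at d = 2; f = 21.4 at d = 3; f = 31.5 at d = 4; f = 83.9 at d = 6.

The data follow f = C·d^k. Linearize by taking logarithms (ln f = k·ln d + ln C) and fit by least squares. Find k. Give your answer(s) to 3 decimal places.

k = 1.956

Linearized form: ln f = k·ln d + ln C. From the 5 transformed points,
Σln d = 4.9698, Σ(ln d)² = 6.8196, Σln f = 14.0477, Σln d·ln f = 17.6389.
Normal system: [[6.8196, 4.9698]; [4.9698, 5]]·[k, ln C]ᵀ = [17.6389, 14.0477]ᵀ.
Solving (det = 9.3990): k = 1.95553, ln C = 0.86581.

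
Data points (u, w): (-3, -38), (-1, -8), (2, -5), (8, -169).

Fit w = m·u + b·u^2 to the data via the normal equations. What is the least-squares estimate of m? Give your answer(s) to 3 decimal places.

With design matrix A, AᵀA = [[78, 492]; [492, 4194]] and Aᵀw = [-1240, -11186]ᵀ.
Δ = 78·4194 − 492² = 85068.
m = ((-1240)·4194 − 492·(-11186))/85068 = 25246/7089; b = (78·(-11186) − 492·(-1240))/85068 = -21869/7089.

m = 3.561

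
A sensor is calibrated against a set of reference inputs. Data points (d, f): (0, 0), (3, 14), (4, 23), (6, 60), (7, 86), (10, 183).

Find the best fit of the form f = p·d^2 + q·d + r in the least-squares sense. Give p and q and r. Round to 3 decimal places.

p = 2.044, q = -2.172, r = 0.325

Entries of XᵀX: Σd^2·d^2 = 14034, Σd^2·d = 1650, Σd^2 = 210, Σd·d = 210, Σd = 30, Σ1 = 6.
And Σd^2·f = 25168, Σd·f = 2926, Σf = 366.
XᵀX·[p, q, r]ᵀ = Xᵀf becomes [[14034, 1650, 210]; [1650, 210, 30]; [210, 30, 6]]·[p, q, r]ᵀ = [25168, 2926, 366]ᵀ.
Inverting the 3×3 Gram matrix, [p, q, r]ᵀ = [233/114, -619/285, 37/114]ᵀ.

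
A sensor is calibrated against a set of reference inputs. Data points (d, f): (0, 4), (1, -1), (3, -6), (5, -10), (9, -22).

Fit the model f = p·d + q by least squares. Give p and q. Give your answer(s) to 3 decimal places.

With design matrix X, XᵀX = [[116, 18]; [18, 5]] and Xᵀf = [-267, -35]ᵀ.
det = 116·5 − 18² = 256.
p = ((-267)·5 − 18·(-35))/256 = -705/256; q = (116·(-35) − 18·(-267))/256 = 373/128.

p = -2.754, q = 2.914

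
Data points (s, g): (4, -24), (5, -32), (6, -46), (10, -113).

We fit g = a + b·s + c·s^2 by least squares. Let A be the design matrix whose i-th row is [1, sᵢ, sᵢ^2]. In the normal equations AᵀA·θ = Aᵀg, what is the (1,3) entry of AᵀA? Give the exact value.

177

Row 1 ↔ basis 1, column 3 ↔ basis s^2, so (AᵀA)_{1,3} = Σᵢ s^2 = (1)·(16) + (1)·(25) + (1)·(36) + (1)·(100) = 177.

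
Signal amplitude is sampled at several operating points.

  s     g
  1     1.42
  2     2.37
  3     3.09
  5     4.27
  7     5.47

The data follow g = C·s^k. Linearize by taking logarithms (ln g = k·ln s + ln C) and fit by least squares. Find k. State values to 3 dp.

k = 0.685

Let Y = ln g. Fitting Y = k·ln s + ln C by least squares:
Over the data: Σln s = 5.3471, Σ(ln s)² = 8.0643, Σln g = 5.4926, Σln s·ln g = 7.4805.
Normal system: [[8.0643, 5.3471]; [5.3471, 5]]·[k, ln C]ᵀ = [7.4805, 5.4926]ᵀ.
Δ = 8.0643·5 − (5.3471)² = 11.7297; k = (7.4805·5 − 5.3471·5.4926)/11.7297 = 0.68482, ln C = (8.0643·5.4926 − 5.3471·7.4805)/11.7297 = 0.36616.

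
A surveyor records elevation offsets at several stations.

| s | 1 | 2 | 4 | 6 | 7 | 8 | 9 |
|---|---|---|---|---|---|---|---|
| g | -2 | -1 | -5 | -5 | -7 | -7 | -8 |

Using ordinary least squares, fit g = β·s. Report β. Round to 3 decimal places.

β = -0.920

Sums needed: Σs·s = 251.
Moment sums: Σs·g = -231.
β = (-231)/251 = -0.920319.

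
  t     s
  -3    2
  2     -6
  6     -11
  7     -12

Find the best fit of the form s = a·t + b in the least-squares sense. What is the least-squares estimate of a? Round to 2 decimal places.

Forming XᵀX = [[98, 12]; [12, 4]] and Xᵀs = [-168, -27]ᵀ gives XᵀX·[a, b]ᵀ = Xᵀs.
Eliminating b: 4·(row 1) − 12·(row 2) gives 248·a = 4·(-168) − 12·(-27) = -348, so a = -87/62.
Then b = ((-27) − 12·(-87/62))/4 = -315/124.

a = -1.40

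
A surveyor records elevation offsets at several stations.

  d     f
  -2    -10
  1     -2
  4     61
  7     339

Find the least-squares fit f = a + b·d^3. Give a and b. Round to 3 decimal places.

With design matrix A, AᵀA = [[4, 400]; [400, 121810]] and Aᵀf = [388, 120259]ᵀ.
Determinant 4·121810 − 400² = 327240.
a = (388·121810 − 400·120259)/327240 = -779/303; b = (4·120259 − 400·388)/327240 = 3017/3030.

a = -2.571, b = 0.996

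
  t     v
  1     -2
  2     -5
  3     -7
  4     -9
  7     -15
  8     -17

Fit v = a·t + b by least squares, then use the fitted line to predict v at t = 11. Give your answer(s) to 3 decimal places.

From the data, Σt·t = 143, Σt = 25, Σ1 = 6.
For Aᵀv: Σt·v = -310, Σv = -55.
So AᵀA·[a, b]ᵀ = Aᵀv: [[143, 25]; [25, 6]]·[a, b]ᵀ = [-310, -55]ᵀ.
Eliminating b: 6·(row 1) − 25·(row 2) gives 233·a = 6·(-310) − 25·(-55) = -485, so a = -485/233.
Then b = ((-55) − 25·(-485/233))/6 = -115/233.
At t = 11: v̂ = (-485/233)·(11) + (-115/233)·(1) = -5450/233.

v̂ = -23.391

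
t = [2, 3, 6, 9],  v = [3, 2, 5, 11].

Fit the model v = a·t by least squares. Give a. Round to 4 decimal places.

The normal equations are: 130·a = 141.
Hence a = 141 / 130 ≈ 1.08462.

a = 1.0846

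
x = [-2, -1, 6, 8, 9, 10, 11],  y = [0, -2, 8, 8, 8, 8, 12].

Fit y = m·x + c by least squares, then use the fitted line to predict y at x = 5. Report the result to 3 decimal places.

ŷ = 5.219

From the data, Σx·x = 407, Σx = 41, Σ1 = 7.
And Σx·y = 398, Σy = 42.
MᵀM·[m, c]ᵀ = Mᵀy becomes [[407, 41]; [41, 7]]·[m, c]ᵀ = [398, 42]ᵀ.
Δ = 407·7 − 41² = 1168.
m = (398·7 − 41·42)/1168 = 133/146; c = (407·42 − 41·398)/1168 = 97/146.
At x = 5: ŷ = (133/146)·(5) + (97/146)·(1) = 381/73.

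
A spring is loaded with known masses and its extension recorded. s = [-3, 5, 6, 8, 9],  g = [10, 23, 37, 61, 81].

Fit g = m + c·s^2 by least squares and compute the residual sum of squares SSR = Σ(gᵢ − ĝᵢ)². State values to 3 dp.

The normal system MᵀM·[m, c]ᵀ = Mᵀg is [[5, 215]; [215, 12659]]·[m, c]ᵀ = [212, 12462]ᵀ.
Determinant 5·12659 − 215² = 17070.
m = (212·12659 − 215·12462)/17070 = 2189/8535; c = (5·12462 − 215·212)/17070 = 1673/1707.
Residuals: 7876/8535, -5003/2845, 12466/8535, -5638/2845, 11581/8535; SSR = 101102/8535.

SSR = 11.846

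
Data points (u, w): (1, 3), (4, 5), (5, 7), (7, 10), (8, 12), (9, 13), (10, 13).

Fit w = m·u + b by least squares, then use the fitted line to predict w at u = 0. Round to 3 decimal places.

ŵ = 1.067

Sums needed: Σu·u = 336, Σu = 44, Σ1 = 7.
For Aᵀw: Σu·w = 471, Σw = 63.
Δ = 336·7 − 44² = 416.
m = (471·7 − 44·63)/416 = 525/416; b = (336·63 − 44·471)/416 = 111/104.
At u = 0: ŵ = (525/416)·(0) + (111/104)·(1) = 111/104.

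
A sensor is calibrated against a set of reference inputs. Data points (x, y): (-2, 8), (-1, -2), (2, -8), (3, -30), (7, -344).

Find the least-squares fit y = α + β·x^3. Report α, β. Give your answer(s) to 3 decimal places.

Setting ∂/∂α … = 0 gives: 5·α + 369·β = -376;  369·α + 118507·β = -118928.
(Σ1 = 5, Σx^3 = 369, Σx^3·x^3 = 118507, Σy = -376, Σx^3·y = -118928.)
det = 5·118507 − 369² = 456374.
α = ((-376)·118507 − 369·(-118928))/456374 = -337100/228187; β = (5·(-118928) − 369·(-376))/456374 = -227948/228187.

α = -1.477, β = -0.999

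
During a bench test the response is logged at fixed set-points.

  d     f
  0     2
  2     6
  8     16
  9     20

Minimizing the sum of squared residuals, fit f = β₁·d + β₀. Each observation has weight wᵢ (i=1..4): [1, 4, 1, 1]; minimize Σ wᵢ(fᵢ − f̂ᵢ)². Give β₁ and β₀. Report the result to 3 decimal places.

Entries of MᵀWM: Σwᵢ·d·d = 161, Σwᵢ·d = 25, Σwᵢ·1 = 7.
And Σwᵢ·d·f = 356, Σwᵢ·f = 62.
Eliminating β₀: 7·(row 1) − 25·(row 2) gives 502·β₁ = 7·356 − 25·62 = 942, so β₁ = 471/251.
Then β₀ = (62 − 25·(471/251))/7 = 541/251.

β₁ = 1.876, β₀ = 2.155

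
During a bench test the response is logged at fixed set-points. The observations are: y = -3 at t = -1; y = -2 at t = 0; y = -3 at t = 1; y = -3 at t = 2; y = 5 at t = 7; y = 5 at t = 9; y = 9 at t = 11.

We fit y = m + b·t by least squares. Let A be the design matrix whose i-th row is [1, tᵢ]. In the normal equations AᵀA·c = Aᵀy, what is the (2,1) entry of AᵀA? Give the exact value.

29

Row 2 ↔ basis t, column 1 ↔ basis 1, so (AᵀA)_{2,1} = Σᵢ t = (-1)·(1) + (0)·(1) + (1)·(1) + (2)·(1) + (7)·(1) + (9)·(1) + (11)·(1) = 29.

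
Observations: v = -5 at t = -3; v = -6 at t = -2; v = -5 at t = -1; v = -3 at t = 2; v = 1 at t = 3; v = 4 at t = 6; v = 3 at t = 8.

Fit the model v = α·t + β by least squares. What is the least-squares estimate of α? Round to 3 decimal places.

α = 0.947

Normal-equation sums: Σt·t = 127, Σt = 13, Σ1 = 7.
Right-hand side: Σt·v = 77, Σv = -11.
XᵀX·[α, β]ᵀ = Xᵀv becomes [[127, 13]; [13, 7]]·[α, β]ᵀ = [77, -11]ᵀ.
det = 127·7 − 13² = 720.
α = (77·7 − 13·(-11))/720 = 341/360; β = (127·(-11) − 13·77)/720 = -1199/360.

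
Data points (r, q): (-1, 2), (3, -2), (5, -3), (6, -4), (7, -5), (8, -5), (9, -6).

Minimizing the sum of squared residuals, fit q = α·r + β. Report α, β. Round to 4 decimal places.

α = -0.7840, β = 0.8580

Entries of AᵀA: Σr·r = 265, Σr = 37, Σ1 = 7.
Right-hand side: Σr·q = -176, Σq = -23.
So AᵀA·[α, β]ᵀ = Aᵀq: [[265, 37]; [37, 7]]·[α, β]ᵀ = [-176, -23]ᵀ.
det = 265·7 − 37² = 486.
α = ((-176)·7 − 37·(-23))/486 = -127/162; β = (265·(-23) − 37·(-176))/486 = 139/162.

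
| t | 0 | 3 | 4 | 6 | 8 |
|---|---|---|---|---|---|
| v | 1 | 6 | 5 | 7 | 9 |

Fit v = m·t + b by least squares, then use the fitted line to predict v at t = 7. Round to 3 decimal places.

v̂ = 8.217

The normal system XᵀX·[m, b]ᵀ = Xᵀv is [[125, 21]; [21, 5]]·[m, b]ᵀ = [152, 28]ᵀ.
det = 125·5 − 21² = 184.
m = (152·5 − 21·28)/184 = 43/46; b = (125·28 − 21·152)/184 = 77/46.
At t = 7: v̂ = (43/46)·(7) + (77/46)·(1) = 189/23.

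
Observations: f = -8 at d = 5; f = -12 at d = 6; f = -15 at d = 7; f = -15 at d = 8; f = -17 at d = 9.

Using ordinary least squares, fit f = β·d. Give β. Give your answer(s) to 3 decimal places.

The normal equations are: 255·β = -490.
(Σd·d = 255, Σd·f = -490.)
Hence β = -490 / 255 ≈ -1.92157.

β = -1.922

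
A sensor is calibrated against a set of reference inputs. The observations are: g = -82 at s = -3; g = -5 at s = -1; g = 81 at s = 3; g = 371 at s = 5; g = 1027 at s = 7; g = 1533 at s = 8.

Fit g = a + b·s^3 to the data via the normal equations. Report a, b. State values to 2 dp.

a = -1.49, b = 3.00

Setting ∂/∂a … = 0 gives: 6·a + 979·b = 2925;  979·a + 396877·b = 1187938.
(Σ1 = 6, Σs^3 = 979, Σs^3·s^3 = 396877, Σg = 2925, Σs^3·g = 1187938.)
Eliminating b: 396877·(row 1) − 979·(row 2) gives 1422821·a = 396877·2925 − 979·1187938 = -2126077, so a = -2126077/1422821.
Then b = (1187938 − 979·(-2126077/1422821))/396877 = 4264053/1422821.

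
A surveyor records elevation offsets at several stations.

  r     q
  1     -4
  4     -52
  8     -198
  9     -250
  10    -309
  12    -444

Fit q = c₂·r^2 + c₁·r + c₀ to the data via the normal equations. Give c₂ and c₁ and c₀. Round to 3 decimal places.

c₂ = -3.053, c₁ = -0.239, c₀ = -1.155

Compute the Gram sums: Σr^2·r^2 = 41650, Σr^2·r = 4034, Σr^2 = 406, Σr·r = 406, Σr = 44, Σ1 = 6.
Right-hand side: Σr^2·q = -128594, Σr·q = -12464, Σq = -1257.
Normal equations: [[41650, 4034, 406]; [4034, 406, 44]; [406, 44, 6]]·[c₂, c₁, c₀]ᵀ = [-128594, -12464, -1257]ᵀ.
Row-reducing yields c₂ = -59443/19470, c₁ = -23291/97350, c₀ = -18746/16225.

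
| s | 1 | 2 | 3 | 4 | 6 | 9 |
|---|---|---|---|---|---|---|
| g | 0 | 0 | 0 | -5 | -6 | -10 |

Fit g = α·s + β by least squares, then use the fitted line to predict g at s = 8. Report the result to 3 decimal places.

ĝ = -8.735

The normal system XᵀX·[α, β]ᵀ = Xᵀg is [[147, 25]; [25, 6]]·[α, β]ᵀ = [-146, -21]ᵀ.
Eliminating β: 6·(row 1) − 25·(row 2) gives 257·α = 6·(-146) − 25·(-21) = -351, so α = -351/257.
Then β = ((-21) − 25·(-351/257))/6 = 563/257.
At s = 8: ĝ = (-351/257)·(8) + (563/257)·(1) = -2245/257.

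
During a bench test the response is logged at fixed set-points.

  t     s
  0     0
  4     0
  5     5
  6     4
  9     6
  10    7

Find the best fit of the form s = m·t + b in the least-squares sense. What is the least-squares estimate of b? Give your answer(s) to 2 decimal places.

From the data, Σt·t = 258, Σt = 34, Σ1 = 6.
Moment sums: Σt·s = 173, Σs = 22.
Normal equations: [[258, 34]; [34, 6]]·[m, b]ᵀ = [173, 22]ᵀ.
Eliminating b: 6·(row 1) − 34·(row 2) gives 392·m = 6·173 − 34·22 = 290, so m = 145/196.
Then b = (22 − 34·(145/196))/6 = -103/196.

b = -0.53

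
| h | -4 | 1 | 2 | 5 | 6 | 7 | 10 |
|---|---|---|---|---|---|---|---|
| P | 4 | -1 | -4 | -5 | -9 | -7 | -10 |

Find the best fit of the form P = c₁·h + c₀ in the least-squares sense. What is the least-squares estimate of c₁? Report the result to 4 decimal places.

c₁ = -1.0214

AᵀA·[c₁, c₀]ᵀ = AᵀP reads: 231·c₁ + 27·c₀ = -253;  27·c₁ + 7·c₀ = -32.
(Σh·h = 231, Σh = 27, Σ1 = 7, Σh·P = -253, ΣP = -32.)
Δ = 231·7 − 27² = 888.
c₁ = ((-253)·7 − 27·(-32))/888 = -907/888; c₀ = (231·(-32) − 27·(-253))/888 = -187/296.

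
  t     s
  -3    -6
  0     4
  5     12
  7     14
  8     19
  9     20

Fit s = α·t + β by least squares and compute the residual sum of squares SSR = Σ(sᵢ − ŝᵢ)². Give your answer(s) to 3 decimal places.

Entries of XᵀX: Σt·t = 228, Σt = 26, Σ1 = 6.
And Σt·s = 508, Σs = 63.
Normal equations: [[228, 26]; [26, 6]]·[α, β]ᵀ = [508, 63]ᵀ.
Δ = 228·6 − 26² = 692.
α = (508·6 − 26·63)/692 = 705/346; β = (228·63 − 26·508)/692 = 289/173.
Residuals: -539/346, 403/173, 49/346, -669/346, 178/173, -3/346; SSR = 2192/173.

SSR = 12.671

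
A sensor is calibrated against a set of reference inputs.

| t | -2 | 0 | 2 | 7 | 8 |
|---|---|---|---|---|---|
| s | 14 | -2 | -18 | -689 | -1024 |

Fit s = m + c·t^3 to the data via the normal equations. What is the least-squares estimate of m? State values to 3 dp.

Compute the Gram sums: Σ1 = 5, Σt^3 = 855, Σt^3·t^3 = 379921.
And Σs = -1719, Σt^3·s = -760871.
Normal equations: [[5, 855]; [855, 379921]]·[m, c]ᵀ = [-1719, -760871]ᵀ.
Eliminating c: 379921·(row 1) − 855·(row 2) gives 1168580·m = 379921·(-1719) − 855·(-760871) = -2539494, so m = -74691/34370.
Then c = ((-760871) − 855·(-74691/34370))/379921 = -13733/6874.

m = -2.173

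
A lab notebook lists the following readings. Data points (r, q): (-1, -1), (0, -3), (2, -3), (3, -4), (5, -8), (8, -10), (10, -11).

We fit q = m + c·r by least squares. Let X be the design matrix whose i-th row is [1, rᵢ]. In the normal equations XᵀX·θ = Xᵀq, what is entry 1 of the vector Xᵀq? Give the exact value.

-40

Entry 1 ↔ basis 1, so (Xᵀq)_{1} = Σᵢ qᵢ = (1)·(-1) + (1)·(-3) + (1)·(-3) + (1)·(-4) + (1)·(-8) + (1)·(-10) + (1)·(-11) = -40.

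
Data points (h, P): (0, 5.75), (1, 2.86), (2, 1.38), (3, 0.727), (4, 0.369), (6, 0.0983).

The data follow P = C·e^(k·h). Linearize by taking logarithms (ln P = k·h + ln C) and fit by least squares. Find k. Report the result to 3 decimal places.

With ln Pᵢ as the transformed response and hᵢ as the regressor:
XᵀX = [[66.0000, 16.0000]; [16.0000, 6]], rhs = [-17.1677, -0.5134]ᵀ  (here Σh = 16.0000, Σ(h)² = 66.0000, Σln P = -0.5134, Σh·ln P = -17.1677).
Slope k = (n·Σh·ln P − Σh·Σln P)/(n·Σ(h)² − (Σh)²) = (6·-17.1677 − 16.0000·-0.5134)/140.0000 = -0.67708; ln C = (Σln P − k·Σh)/n = 1.71999.

k = -0.677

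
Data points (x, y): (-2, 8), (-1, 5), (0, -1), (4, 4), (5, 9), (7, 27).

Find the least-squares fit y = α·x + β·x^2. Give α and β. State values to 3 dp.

Compute the Gram sums: Σx·x = 95, Σx·x^2 = 523, Σx^2·x^2 = 3299.
And Σx·y = 229, Σx^2·y = 1649.
MᵀM·[α, β]ᵀ = Mᵀy becomes [[95, 523]; [523, 3299]]·[α, β]ᵀ = [229, 1649]ᵀ.
Δ = 95·3299 − 523² = 39876.
α = (229·3299 − 523·1649)/39876 = -8913/3323; β = (95·1649 − 523·229)/39876 = 3074/3323.

α = -2.682, β = 0.925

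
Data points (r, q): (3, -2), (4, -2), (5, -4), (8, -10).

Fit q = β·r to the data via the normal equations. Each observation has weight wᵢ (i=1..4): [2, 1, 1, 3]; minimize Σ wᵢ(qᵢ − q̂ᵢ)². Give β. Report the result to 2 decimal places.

β = -1.12

Setting ∂/∂β … = 0 gives: 251·β = -280.
β = (-280)/251 = -1.11554.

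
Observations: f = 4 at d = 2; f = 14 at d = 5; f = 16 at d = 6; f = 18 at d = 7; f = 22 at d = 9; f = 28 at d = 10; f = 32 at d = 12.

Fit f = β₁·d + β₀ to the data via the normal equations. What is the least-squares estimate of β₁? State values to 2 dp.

β₁ = 2.75

Setting ∂/∂β₁ … = 0 gives: 439·β₁ + 51·β₀ = 1162;  51·β₁ + 7·β₀ = 134.
Eliminating β₀: 7·(row 1) − 51·(row 2) gives 472·β₁ = 7·1162 − 51·134 = 1300, so β₁ = 325/118.
Then β₀ = (134 − 51·(325/118))/7 = -109/118.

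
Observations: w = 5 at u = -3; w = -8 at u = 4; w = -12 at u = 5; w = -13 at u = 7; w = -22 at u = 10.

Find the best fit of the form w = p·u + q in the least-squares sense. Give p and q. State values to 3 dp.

p = -2.017, q = -0.721

Normal-equation sums: Σu·u = 199, Σu = 23, Σ1 = 5.
Moment sums: Σu·w = -418, Σw = -50.
det = 199·5 − 23² = 466.
p = ((-418)·5 − 23·(-50))/466 = -470/233; q = (199·(-50) − 23·(-418))/466 = -168/233.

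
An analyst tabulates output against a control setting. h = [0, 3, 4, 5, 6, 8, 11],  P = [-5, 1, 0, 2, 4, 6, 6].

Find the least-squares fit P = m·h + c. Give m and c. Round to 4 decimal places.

m = 1.0208, c = -3.3958

The normal system MᵀM·[m, c]ᵀ = MᵀP is [[271, 37]; [37, 7]]·[m, c]ᵀ = [151, 14]ᵀ.
Δ = 271·7 − 37² = 528.
m = (151·7 − 37·14)/528 = 49/48; c = (271·14 − 37·151)/528 = -163/48.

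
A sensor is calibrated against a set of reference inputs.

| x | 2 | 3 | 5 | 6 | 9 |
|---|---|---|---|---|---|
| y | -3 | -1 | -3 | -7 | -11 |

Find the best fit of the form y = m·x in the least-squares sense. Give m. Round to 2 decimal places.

m = -1.06

The normal equations are: 155·m = -165.
Hence m = -165 / 155 ≈ -1.06452.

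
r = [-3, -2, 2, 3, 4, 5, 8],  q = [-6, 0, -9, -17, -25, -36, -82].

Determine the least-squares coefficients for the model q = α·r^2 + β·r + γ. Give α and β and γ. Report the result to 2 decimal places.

α = -1.03, β = -1.87, γ = -1.19

Compute the Gram sums: Σr^2·r^2 = 5171, Σr^2·r = 701, Σr^2 = 131, Σr·r = 131, Σr = 17, Σ1 = 7.
For Xᵀq: Σr^2·q = -6791, Σr·q = -987, Σq = -175.
Solving the 3×3 system (Gaussian elimination) gives α = -43868/42609, β = -159419/85218, γ = -33791/28406.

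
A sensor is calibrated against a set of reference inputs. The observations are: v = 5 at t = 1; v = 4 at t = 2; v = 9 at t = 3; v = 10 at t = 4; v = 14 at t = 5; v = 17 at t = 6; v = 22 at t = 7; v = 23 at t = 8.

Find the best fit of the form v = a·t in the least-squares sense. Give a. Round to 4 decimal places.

a = 2.8922

Normal-equation sums: Σt·t = 204.
Right-hand side: Σt·v = 590.
So XᵀX·[a]ᵀ = Xᵀv: [[204]]·[a]ᵀ = [590]ᵀ.
a = 590/204 = 2.89216.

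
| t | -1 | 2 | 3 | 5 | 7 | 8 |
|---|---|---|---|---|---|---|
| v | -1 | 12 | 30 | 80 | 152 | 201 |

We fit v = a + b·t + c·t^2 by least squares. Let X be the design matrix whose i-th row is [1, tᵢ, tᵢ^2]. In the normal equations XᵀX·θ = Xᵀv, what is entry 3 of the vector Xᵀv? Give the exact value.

22629

Entry 3 ↔ basis t^2, so (Xᵀv)_{3} = Σᵢ (t^2)·vᵢ = (1)·(-1) + (4)·(12) + (9)·(30) + (25)·(80) + (49)·(152) + (64)·(201) = 22629.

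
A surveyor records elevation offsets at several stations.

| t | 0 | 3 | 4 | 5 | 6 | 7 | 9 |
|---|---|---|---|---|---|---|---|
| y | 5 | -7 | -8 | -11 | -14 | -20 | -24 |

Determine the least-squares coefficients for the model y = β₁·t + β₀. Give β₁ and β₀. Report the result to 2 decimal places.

β₁ = -3.23, β₀ = 4.40

AᵀA·[β₁, β₀]ᵀ = Aᵀy reads: 216·β₁ + 34·β₀ = -548;  34·β₁ + 7·β₀ = -79.
Δ = 216·7 − 34² = 356.
β₁ = ((-548)·7 − 34·(-79))/356 = -575/178; β₀ = (216·(-79) − 34·(-548))/356 = 392/89.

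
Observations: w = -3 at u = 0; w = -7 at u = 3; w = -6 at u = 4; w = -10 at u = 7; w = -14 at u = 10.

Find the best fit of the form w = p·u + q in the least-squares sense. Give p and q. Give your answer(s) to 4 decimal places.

Sums needed: Σu·u = 174, Σu = 24, Σ1 = 5.
For Mᵀw: Σu·w = -255, Σw = -40.
So MᵀM·[p, q]ᵀ = Mᵀw: [[174, 24]; [24, 5]]·[p, q]ᵀ = [-255, -40]ᵀ.
Eliminating q: 5·(row 1) − 24·(row 2) gives 294·p = 5·(-255) − 24·(-40) = -315, so p = -15/14.
Then q = ((-40) − 24·(-15/14))/5 = -20/7.

p = -1.0714, q = -2.8571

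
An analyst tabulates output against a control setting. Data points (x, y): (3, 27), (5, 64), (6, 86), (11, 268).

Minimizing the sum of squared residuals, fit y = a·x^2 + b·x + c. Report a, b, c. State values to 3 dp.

a = 2.044, b = 1.472, c = 4.462

Forming MᵀM = [[16643, 1699, 191]; [1699, 191, 25]; [191, 25, 4]] and Mᵀy = [37367, 3865, 445]ᵀ gives MᵀM·[a, b, c]ᵀ = Mᵀy.
Solving the 3×3 system (Gaussian elimination) gives a = 8363/4092, b = 6023/4092, c = 3043/682.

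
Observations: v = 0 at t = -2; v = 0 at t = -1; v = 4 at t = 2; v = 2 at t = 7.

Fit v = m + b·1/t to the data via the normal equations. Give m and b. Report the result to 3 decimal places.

AᵀA·[m, b]ᵀ = Aᵀv reads: 4·m + (-6/7)·b = 6;  (-6/7)·m + (149/98)·b = 16/7.
(Σ1 = 4, Σ1/t = -6/7, Σ1/t·1/t = 149/98, Σv = 6, Σ1/t·v = 16/7.)
Δ = 4·(149/98) − (-6/7)² = 262/49.
m = (6·(149/98) − (-6/7)·(16/7))/(262/49) = 543/262; b = (4·(16/7) − (-6/7)·6)/(262/49) = 350/131.

m = 2.073, b = 2.672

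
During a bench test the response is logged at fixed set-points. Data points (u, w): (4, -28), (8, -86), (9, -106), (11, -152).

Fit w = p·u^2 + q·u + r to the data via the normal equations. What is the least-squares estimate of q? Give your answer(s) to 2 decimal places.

q = -1.72

Entries of MᵀM: Σu^2·u^2 = 25554, Σu^2·u = 2636, Σu^2 = 282, Σu·u = 282, Σu = 32, Σ1 = 4.
Right-hand side: Σu^2·w = -32930, Σu·w = -3426, Σw = -372.
MᵀM·[p, q, r]ᵀ = Mᵀw becomes [[25554, 2636, 282]; [2636, 282, 32]; [282, 32, 4]]·[p, q, r]ᵀ = [-32930, -3426, -372]ᵀ.
Inverting the 3×3 Gram matrix, [p, q, r]ᵀ = [-1652/1549, -2665/1549, -6271/1549]ᵀ.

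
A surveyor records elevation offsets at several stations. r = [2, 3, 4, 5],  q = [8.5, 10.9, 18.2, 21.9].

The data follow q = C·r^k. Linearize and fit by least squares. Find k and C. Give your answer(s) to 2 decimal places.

With ln qᵢ as the transformed response and ln rᵢ as the regressor:
XᵀX = [[6.1995, 4.7875]; [4.7875, 4]], rhs = [13.0974, 10.5167]ᵀ  (here Σln r = 4.7875, Σ(ln r)² = 6.1995, Σln q = 10.5167, Σln r·ln q = 13.0974).
Slope k = (n·Σln r·ln q − Σln r·Σln q)/(n·Σ(ln r)² − (Σln r)²) = (4·13.0974 − 4.7875·10.5167)/1.8779 = 1.08681; ln C = (Σln q − k·Σln r)/n = 1.32841, so C = exp(1.32841) = 3.77505.

k = 1.09, C = 3.78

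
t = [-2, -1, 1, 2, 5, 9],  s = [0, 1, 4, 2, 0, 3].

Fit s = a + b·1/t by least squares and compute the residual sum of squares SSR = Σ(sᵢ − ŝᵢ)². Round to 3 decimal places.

SSR = 7.595

Sums needed: Σ1 = 6, Σ1/t = 14/45, Σ1/t·1/t = 10337/4050.
And Σs = 10, Σ1/t·s = 13/3.
XᵀX·[a, b]ᵀ = Xᵀs becomes [[6, 14/45]; [14/45, 10337/4050]]·[a, b]ᵀ = [10, 13/3]ᵀ.
det = 6·(10337/4050) − (14/45)² = 6163/405.
a = (10·(10337/4050) − (14/45)·(13/3))/(6163/405) = 9791/6163; b = (6·(13/3) − (14/45)·10)/(6163/405) = 9270/6163.
Residuals: -5156/6163, 5642/6163, 5591/6163, -2100/6163, -11645/6163, 7668/6163; SSR = 46810/6163.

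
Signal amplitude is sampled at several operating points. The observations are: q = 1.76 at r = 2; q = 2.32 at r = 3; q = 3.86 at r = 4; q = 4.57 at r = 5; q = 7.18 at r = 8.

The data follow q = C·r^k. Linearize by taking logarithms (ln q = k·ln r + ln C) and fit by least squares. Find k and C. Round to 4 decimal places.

Linearized form: ln q = k·ln r + ln C. From the 5 transformed points,
XᵀX = [[10.5236, 6.8669]; [6.8669, 5]], rhs = [9.7336, 6.2484]ᵀ  (here Σln r = 6.8669, Σ(ln r)² = 10.5236, Σln q = 6.2484, Σln r·ln q = 9.7336).
Solving (det = 5.4631): k = 1.05450, ln C = -0.19856, so C = exp(-0.19856) = 0.81991.

k = 1.0545, C = 0.8199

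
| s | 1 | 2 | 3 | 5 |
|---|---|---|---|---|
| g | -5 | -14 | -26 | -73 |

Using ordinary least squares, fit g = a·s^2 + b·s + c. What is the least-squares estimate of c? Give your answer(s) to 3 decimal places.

c = -3.964

Entries of MᵀM: Σs^2·s^2 = 723, Σs^2·s = 161, Σs^2 = 39, Σs·s = 39, Σs = 11, Σ1 = 4.
And Σs^2·g = -2120, Σs·g = -476, Σg = -118.
So MᵀM·[a, b, c]ᵀ = Mᵀg: [[723, 161, 39]; [161, 39, 11]; [39, 11, 4]]·[a, b, c]ᵀ = [-2120, -476, -118]ᵀ.
Solving the 3×3 system (Gaussian elimination) gives a = -34/11, b = 92/55, c = -218/55.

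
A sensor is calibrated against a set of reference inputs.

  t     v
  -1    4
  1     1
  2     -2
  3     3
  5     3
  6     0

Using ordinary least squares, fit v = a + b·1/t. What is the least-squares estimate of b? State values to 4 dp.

MᵀM·[a, b]ᵀ = Mᵀv reads: 6·a + (6/5)·b = 9;  (6/5)·a + (1093/450)·b = -12/5.
Determinant 6·(1093/450) − (6/5)² = 197/15.
a = (9·(1093/450) − (6/5)·(-12/5))/(197/15) = 3711/1970; b = (6·(-12/5) − (6/5)·9)/(197/15) = -378/197.

b = -1.9188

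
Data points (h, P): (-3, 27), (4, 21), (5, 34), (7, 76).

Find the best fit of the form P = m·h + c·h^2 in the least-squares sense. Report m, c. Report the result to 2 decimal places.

m = -2.97, c = 1.98

XᵀX·[m, c]ᵀ = XᵀP reads: 99·m + 505·c = 705;  505·m + 3363·c = 5153.
(Σh·h = 99, Σh·h^2 = 505, Σh^2·h^2 = 3363, Σh·P = 705, Σh^2·P = 5153.)
Determinant 99·3363 − 505² = 77912.
m = (705·3363 − 505·5153)/77912 = -115675/38956; c = (99·5153 − 505·705)/77912 = 77061/38956.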